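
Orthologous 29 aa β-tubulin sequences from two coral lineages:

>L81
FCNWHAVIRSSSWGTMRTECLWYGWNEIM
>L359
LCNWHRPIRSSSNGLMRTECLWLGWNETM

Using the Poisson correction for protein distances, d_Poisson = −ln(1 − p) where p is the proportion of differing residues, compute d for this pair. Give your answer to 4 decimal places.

Mismatches occur at site 1 (F/L), site 6 (A/R), site 7 (V/P), site 13 (W/N), site 15 (T/L), site 23 (Y/L), site 28 (I/T).
p = 7/29 = 0.241379.
d = −ln(1 − 0.241379) = −ln(0.758621) = 0.2763.

0.2763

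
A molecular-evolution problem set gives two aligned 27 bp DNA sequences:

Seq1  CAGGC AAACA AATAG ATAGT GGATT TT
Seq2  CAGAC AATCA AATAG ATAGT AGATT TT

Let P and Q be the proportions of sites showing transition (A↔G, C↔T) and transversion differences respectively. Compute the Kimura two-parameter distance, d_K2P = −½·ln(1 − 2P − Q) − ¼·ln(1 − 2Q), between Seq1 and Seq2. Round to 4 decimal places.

Differing sites — 4:G/A (Ti); 8:A/T (Tv); 21:G/A (Ti).
Of the 3 differences, 2 transitions and 1 transversion over 27 sites: P = 2/27 = 0.074074, Q = 1/27 = 0.037037.
d = −0.5·ln(0.814815) − 0.25·ln(0.925926) = −0.5·(-0.204794) − 0.25·(-0.076961) = 0.1216.

0.1216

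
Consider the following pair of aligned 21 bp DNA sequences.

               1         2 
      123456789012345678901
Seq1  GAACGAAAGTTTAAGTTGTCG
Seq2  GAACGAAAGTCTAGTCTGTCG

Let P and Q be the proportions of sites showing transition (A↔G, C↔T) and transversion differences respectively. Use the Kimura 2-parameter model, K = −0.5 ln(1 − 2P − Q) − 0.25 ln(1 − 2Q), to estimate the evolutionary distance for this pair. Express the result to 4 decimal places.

0.2278

Differing sites — 11:T/C (Ti); 14:A/G (Ti); 15:G/T (Tv); 16:T/C (Ti).
Of the 4 differences, 3 transitions and 1 transversion over 21 sites: P = 3/21 = 0.142857, Q = 1/21 = 0.047619.
d = −0.5·ln(0.666667) − 0.25·ln(0.904762) = −0.5·(-0.405465) − 0.25·(-0.100083) = 0.2278.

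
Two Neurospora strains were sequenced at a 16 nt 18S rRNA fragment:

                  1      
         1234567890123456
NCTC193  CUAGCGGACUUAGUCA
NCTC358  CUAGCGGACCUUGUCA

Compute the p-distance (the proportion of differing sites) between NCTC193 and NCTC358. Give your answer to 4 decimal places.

0.1250

Differing sites — 10:U/C; 12:A/U.
There are 2 differences over 16 sites, so p = 2/16 = 0.1250.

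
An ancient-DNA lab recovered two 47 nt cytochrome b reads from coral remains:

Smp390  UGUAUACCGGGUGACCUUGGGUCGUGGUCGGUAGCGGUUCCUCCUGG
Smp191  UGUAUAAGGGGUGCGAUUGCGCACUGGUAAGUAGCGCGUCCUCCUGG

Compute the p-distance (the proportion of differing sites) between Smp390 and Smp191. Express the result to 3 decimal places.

Mismatches occur at site 7 (C→A), site 8 (C→G), site 14 (A→C), site 15 (C→G), site 16 (C→A), site 20 (G→C), site 22 (U→C), site 23 (C→A), site 24 (G→C), site 29 (C→A), site 30 (G→A), site 37 (G→C), site 38 (U→G).
There are 13 differences over 47 sites, so p = 13/47 = 0.277.

0.277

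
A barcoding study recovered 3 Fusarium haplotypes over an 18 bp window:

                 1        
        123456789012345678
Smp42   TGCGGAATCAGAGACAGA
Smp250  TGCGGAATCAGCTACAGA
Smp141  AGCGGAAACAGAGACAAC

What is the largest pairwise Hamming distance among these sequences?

Pairwise Hamming distances:
  Smp42 vs Smp250: 2
  Smp42 vs Smp141: 4
  Smp250 vs Smp141: 6
The largest is 6, between Smp250 and Smp141.

6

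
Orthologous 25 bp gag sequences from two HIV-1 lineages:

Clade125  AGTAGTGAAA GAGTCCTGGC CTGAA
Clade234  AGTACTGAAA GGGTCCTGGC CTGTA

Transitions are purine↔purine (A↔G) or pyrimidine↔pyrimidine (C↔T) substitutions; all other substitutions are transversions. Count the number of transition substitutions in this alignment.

1

The sequences differ at positions 5 (G/C, transversion), 12 (A/G, transition), 24 (A/T, transversion).
Of the 3 differences, 1 transition and 2 transversions, so the answer is 1.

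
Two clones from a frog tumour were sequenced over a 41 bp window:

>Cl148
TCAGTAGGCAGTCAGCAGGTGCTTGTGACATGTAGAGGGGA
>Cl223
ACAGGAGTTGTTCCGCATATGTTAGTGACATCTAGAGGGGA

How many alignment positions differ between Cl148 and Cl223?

12

The sequences differ at positions 1 (T/A), 5 (T/G), 8 (G/T), 9 (C/T), 10 (A/G), 11 (G/T), 14 (A/C), 18 (G/T), 19 (G/A), 22 (C/T), 24 (T/A), 32 (G/C).
That gives 12 mismatches out of 41 aligned sites, so the Hamming distance is 12.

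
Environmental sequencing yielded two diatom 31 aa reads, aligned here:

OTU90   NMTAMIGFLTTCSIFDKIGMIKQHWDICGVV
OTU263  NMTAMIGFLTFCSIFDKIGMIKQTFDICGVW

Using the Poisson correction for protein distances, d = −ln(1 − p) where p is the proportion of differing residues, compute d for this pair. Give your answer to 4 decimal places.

0.1382

Mismatches occur at site 11 (T↔F), site 24 (H↔T), site 25 (W↔F), site 31 (V↔W).
p = 4/31 = 0.129032.
d = −ln(1 − 0.129032) = −ln(0.870968) = 0.1382.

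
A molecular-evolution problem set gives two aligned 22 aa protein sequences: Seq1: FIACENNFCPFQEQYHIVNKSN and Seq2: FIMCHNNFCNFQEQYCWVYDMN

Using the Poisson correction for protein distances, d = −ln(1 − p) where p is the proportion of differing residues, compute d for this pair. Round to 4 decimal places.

Mismatches occur at site 3 (A/M), site 5 (E/H), site 10 (P/N), site 16 (H/C), site 17 (I/W), site 19 (N/Y), site 20 (K/D), site 21 (S/M).
p = 8/22 = 0.363636.
d = −ln(1 − 0.363636) = −ln(0.636364) = 0.4520.

0.4520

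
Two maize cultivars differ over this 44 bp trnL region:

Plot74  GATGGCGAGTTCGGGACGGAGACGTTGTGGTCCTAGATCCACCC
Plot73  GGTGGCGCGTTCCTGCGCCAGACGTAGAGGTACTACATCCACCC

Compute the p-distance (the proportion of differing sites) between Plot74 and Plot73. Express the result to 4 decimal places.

0.2727

Differing sites — 2:A/G; 8:A/C; 13:G/C; 14:G/T; 16:A/C; 17:C/G; 18:G/C; 19:G/C; 26:T/A; 28:T/A; 32:C/A; 36:G/C.
There are 12 differences over 44 sites, so p = 12/44 = 0.2727.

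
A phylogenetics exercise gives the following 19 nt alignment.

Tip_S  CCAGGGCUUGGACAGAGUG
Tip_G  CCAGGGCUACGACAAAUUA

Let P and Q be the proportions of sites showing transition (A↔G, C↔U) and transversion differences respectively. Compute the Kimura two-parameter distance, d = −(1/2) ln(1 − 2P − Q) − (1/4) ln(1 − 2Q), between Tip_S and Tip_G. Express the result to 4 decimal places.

Mismatches occur at site 9 (U↔A, transversion), site 10 (G↔C, transversion), site 15 (G↔A, transition), site 17 (G↔U, transversion), site 19 (G↔A, transition).
Of the 5 differences, 2 transitions and 3 transversions over 19 sites: P = 2/19 = 0.105263, Q = 3/19 = 0.157895.
d = −0.5·ln(0.631579) − 0.25·ln(0.684210) = −0.5·(-0.459532) − 0.25·(-0.379490) = 0.3246.

0.3246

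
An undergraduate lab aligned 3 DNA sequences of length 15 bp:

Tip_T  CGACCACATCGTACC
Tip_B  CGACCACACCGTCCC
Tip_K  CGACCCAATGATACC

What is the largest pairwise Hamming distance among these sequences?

Pairwise Hamming distances:
  Tip_T vs Tip_B: 2
  Tip_T vs Tip_K: 4
  Tip_B vs Tip_K: 6
The largest is 6, between Tip_B and Tip_K.

6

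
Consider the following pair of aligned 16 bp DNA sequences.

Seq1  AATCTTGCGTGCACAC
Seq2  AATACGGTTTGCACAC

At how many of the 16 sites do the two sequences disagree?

5

Differing sites — 4:C/A; 5:T/C; 6:T/G; 8:C/T; 9:G/T.
That gives 5 mismatches out of 16 aligned sites, so the Hamming distance is 5.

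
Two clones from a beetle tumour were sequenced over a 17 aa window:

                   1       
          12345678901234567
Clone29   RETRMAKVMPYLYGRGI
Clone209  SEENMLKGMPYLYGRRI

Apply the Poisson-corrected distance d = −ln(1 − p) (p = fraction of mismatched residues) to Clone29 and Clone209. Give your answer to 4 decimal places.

Mismatches occur at site 1 (R/S), site 3 (T/E), site 4 (R/N), site 6 (A/L), site 8 (V/G), site 16 (G/R).
p = 6/17 = 0.352941.
d = −ln(1 − 0.352941) = −ln(0.647059) = 0.4353.

0.4353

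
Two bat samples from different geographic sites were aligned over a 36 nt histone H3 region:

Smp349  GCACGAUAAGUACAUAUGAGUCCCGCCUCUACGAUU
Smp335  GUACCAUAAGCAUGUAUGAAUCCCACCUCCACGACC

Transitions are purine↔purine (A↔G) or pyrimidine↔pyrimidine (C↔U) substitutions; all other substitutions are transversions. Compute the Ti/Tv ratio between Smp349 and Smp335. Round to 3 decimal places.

9.000

Differing sites — 2:C/U (Ti); 5:G/C (Tv); 11:U/C (Ti); 13:C/U (Ti); 14:A/G (Ti); 20:G/A (Ti); 25:G/A (Ti); 30:U/C (Ti); 35:U/C (Ti); 36:U/C (Ti).
Of the 10 differences, 9 transitions and 1 transversion, so Ti/Tv = 9/1 = 9.000.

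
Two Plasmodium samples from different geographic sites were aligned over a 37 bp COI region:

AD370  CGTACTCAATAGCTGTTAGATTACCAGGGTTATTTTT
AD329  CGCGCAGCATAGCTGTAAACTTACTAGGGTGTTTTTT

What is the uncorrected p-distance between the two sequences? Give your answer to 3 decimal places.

0.297

Mismatches occur at site 3 (T→C), site 4 (A→G), site 6 (T→A), site 7 (C→G), site 8 (A→C), site 17 (T→A), site 19 (G→A), site 20 (A→C), site 25 (C→T), site 31 (T→G), site 32 (A→T).
There are 11 differences over 37 sites, so p = 11/37 = 0.297.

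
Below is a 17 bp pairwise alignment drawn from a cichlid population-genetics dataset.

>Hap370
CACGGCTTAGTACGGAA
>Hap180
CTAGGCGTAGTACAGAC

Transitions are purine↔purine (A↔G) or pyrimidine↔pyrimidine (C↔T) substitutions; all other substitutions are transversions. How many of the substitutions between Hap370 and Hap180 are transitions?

1

Mismatches occur at site 2 (A→T, transversion), site 3 (C→A, transversion), site 7 (T→G, transversion), site 14 (G→A, transition), site 17 (A→C, transversion).
Of the 5 differences, 1 transition and 4 transversions, so the answer is 1.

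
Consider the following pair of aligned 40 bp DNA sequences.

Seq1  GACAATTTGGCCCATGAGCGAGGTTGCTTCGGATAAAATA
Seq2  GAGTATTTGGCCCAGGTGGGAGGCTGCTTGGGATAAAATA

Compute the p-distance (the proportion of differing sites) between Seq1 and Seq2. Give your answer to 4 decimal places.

0.1750

Mismatches occur at site 3 (C→G), site 4 (A→T), site 15 (T→G), site 17 (A→T), site 19 (C→G), site 24 (T→C), site 30 (C→G).
There are 7 differences over 40 sites, so p = 7/40 = 0.1750.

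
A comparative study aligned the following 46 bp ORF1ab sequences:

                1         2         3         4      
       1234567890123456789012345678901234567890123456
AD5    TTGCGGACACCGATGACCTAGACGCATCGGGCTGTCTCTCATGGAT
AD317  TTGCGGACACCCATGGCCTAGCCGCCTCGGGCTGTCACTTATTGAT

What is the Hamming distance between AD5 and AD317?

Differing sites — 12:G/C; 16:A/G; 22:A/C; 26:A/C; 37:T/A; 40:C/T; 43:G/T.
That gives 7 mismatches out of 46 aligned sites, so the Hamming distance is 7.

7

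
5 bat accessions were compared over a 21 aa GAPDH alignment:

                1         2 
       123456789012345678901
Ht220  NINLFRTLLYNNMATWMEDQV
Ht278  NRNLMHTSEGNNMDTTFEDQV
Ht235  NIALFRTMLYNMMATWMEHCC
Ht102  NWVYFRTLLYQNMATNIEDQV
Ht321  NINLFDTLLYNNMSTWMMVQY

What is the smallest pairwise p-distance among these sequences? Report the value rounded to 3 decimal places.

Pairwise Hamming distances:
  Ht220 vs Ht278: 9
  Ht220 vs Ht235: 6
  Ht220 vs Ht102: 6
  Ht220 vs Ht321: 5
  Ht278 vs Ht235: 14
  Ht278 vs Ht102: 12
  Ht278 vs Ht321: 12
  Ht235 vs Ht102: 11
  Ht235 vs Ht321: 9
  Ht102 vs Ht321: 11
The smallest is 5 mismatches, between Ht220 and Ht321; p = 5/21 = 0.238.

0.238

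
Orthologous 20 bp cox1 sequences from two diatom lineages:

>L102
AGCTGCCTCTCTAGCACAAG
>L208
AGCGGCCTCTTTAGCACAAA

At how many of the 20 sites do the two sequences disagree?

Differing sites — 4:T/G; 11:C/T; 20:G/A.
That gives 3 mismatches out of 20 aligned sites, so the Hamming distance is 3.

3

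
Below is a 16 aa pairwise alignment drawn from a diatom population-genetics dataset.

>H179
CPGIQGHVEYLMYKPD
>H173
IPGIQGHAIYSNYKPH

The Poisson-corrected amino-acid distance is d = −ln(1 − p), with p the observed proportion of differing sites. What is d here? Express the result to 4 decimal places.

0.4700

Differing sites — 1:C/I; 8:V/A; 9:E/I; 11:L/S; 12:M/N; 16:D/H.
p = 6/16 = 0.375000.
d = −ln(1 − 0.375000) = −ln(0.625000) = 0.4700.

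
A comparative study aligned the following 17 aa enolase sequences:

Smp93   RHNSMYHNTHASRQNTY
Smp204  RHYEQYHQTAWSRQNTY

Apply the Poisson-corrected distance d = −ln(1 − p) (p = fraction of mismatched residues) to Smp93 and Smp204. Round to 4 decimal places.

The sequences differ at positions 3 (N/Y), 4 (S/E), 5 (M/Q), 8 (N/Q), 10 (H/A), 11 (A/W).
p = 6/17 = 0.352941.
d = −ln(1 − 0.352941) = −ln(0.647059) = 0.4353.

0.4353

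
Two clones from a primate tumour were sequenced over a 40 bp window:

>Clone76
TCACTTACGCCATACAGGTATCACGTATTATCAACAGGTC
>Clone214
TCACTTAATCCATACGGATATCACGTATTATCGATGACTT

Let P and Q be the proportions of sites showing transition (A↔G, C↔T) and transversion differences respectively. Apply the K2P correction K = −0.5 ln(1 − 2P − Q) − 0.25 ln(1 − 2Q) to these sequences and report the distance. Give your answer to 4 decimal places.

0.3173

The sequences differ at positions 8 (C/A, transversion), 9 (G/T, transversion), 16 (A/G, transition), 18 (G/A, transition), 33 (A/G, transition), 35 (C/T, transition), 36 (A/G, transition), 37 (G/A, transition), 38 (G/C, transversion), 40 (C/T, transition).
Of the 10 differences, 7 transitions and 3 transversions over 40 sites: P = 7/40 = 0.175000, Q = 3/40 = 0.075000.
d = −0.5·ln(0.575000) − 0.25·ln(0.850000) = −0.5·(-0.553385) − 0.25·(-0.162519) = 0.3173.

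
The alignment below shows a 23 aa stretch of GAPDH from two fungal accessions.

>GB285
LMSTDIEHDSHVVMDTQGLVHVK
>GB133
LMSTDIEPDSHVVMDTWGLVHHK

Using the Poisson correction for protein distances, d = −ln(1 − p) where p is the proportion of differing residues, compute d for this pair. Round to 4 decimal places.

0.1398

Mismatches occur at site 8 (H↔P), site 17 (Q↔W), site 22 (V↔H).
p = 3/23 = 0.130435.
d = −ln(1 − 0.130435) = −ln(0.869565) = 0.1398.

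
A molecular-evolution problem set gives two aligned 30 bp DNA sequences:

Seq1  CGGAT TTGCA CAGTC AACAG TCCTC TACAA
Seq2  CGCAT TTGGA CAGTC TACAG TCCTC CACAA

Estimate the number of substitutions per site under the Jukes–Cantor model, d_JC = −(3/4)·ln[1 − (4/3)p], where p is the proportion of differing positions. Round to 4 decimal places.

The sequences differ at positions 3 (G/C), 9 (C/G), 16 (A/T), 26 (T/C).
p = 4/30 = 0.133333.
d = −0.75 · ln(1 − (4/3)·0.133333) = −0.75 · ln(0.822223) = −0.75 · (-0.195744) = 0.1468.

0.1468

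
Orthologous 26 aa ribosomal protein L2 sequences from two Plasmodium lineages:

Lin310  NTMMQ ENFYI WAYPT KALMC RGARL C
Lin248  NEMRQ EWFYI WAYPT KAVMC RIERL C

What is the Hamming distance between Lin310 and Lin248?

6

Mismatches occur at site 2 (T/E), site 4 (M/R), site 7 (N/W), site 18 (L/V), site 22 (G/I), site 23 (A/E).
That gives 6 mismatches out of 26 aligned sites, so the Hamming distance is 6.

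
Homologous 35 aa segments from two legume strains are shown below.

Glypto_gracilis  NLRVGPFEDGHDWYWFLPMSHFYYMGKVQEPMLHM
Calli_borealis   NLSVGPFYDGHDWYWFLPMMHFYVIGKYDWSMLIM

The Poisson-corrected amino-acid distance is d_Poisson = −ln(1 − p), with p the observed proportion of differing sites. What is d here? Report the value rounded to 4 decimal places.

The sequences differ at positions 3 (R/S), 8 (E/Y), 20 (S/M), 24 (Y/V), 25 (M/I), 28 (V/Y), 29 (Q/D), 30 (E/W), 31 (P/S), 34 (H/I).
p = 10/35 = 0.285714.
d = −ln(1 − 0.285714) = −ln(0.714286) = 0.3365.

0.3365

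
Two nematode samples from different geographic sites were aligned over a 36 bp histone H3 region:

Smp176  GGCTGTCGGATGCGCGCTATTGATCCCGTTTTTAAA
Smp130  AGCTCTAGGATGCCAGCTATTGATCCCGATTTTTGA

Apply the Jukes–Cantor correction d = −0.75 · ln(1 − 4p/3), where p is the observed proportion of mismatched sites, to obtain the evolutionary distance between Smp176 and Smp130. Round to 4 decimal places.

0.2635

The sequences differ at positions 1 (G/A), 5 (G/C), 7 (C/A), 14 (G/C), 15 (C/A), 29 (T/A), 34 (A/T), 35 (A/G).
p = 8/36 = 0.222222.
d = −0.75 · ln(1 − (4/3)·0.222222) = −0.75 · ln(0.703704) = −0.75 · (-0.351397) = 0.2635.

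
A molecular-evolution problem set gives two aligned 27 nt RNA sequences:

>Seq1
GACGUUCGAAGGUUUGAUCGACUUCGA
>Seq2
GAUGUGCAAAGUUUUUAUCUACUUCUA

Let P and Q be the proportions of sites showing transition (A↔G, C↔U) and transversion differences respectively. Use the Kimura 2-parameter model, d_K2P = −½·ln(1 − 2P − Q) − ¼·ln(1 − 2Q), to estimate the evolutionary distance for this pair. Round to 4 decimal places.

0.3184

The sequences differ at positions 3 (C/U, transition), 6 (U/G, transversion), 8 (G/A, transition), 12 (G/U, transversion), 16 (G/U, transversion), 20 (G/U, transversion), 26 (G/U, transversion).
Of the 7 differences, 2 transitions and 5 transversions over 27 sites: P = 2/27 = 0.074074, Q = 5/27 = 0.185185.
d = −0.5·ln(0.666667) − 0.25·ln(0.629630) = −0.5·(-0.405465) − 0.25·(-0.462623) = 0.3184.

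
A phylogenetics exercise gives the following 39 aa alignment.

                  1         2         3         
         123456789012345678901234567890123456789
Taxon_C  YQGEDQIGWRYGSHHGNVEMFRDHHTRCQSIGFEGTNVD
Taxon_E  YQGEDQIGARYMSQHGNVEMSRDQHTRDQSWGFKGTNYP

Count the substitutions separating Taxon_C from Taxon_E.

Differing sites — 9:W/A; 12:G/M; 14:H/Q; 21:F/S; 24:H/Q; 28:C/D; 31:I/W; 34:E/K; 38:V/Y; 39:D/P.
That gives 10 mismatches out of 39 aligned sites, so the Hamming distance is 10.

10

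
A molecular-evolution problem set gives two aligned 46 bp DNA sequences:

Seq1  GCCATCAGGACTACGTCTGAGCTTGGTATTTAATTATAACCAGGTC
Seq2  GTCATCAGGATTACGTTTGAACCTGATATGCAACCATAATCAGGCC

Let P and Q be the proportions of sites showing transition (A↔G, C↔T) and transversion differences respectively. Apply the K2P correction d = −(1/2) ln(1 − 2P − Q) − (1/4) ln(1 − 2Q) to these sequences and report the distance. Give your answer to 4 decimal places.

0.3577

Mismatches occur at site 2 (C↔T, transition), site 11 (C↔T, transition), site 17 (C↔T, transition), site 21 (G↔A, transition), site 23 (T↔C, transition), site 26 (G↔A, transition), site 30 (T↔G, transversion), site 31 (T↔C, transition), site 34 (T↔C, transition), site 35 (T↔C, transition), site 40 (C↔T, transition), site 45 (T↔C, transition).
Of the 12 differences, 11 transitions and 1 transversion over 46 sites: P = 11/46 = 0.239130, Q = 1/46 = 0.021739.
d = −0.5·ln(0.500001) − 0.25·ln(0.956522) = −0.5·(-0.693145) − 0.25·(-0.044451) = 0.3577.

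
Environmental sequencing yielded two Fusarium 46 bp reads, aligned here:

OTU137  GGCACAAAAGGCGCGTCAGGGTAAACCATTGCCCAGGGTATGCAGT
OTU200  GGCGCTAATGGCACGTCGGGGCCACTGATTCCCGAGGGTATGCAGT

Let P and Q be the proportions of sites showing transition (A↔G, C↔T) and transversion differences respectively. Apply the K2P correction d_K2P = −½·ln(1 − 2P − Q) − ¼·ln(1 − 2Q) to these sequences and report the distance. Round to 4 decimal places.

0.3214

Differing sites — 4:A/G (Ti); 6:A/T (Tv); 9:A/T (Tv); 13:G/A (Ti); 18:A/G (Ti); 22:T/C (Ti); 23:A/C (Tv); 25:A/C (Tv); 26:C/T (Ti); 27:C/G (Tv); 31:G/C (Tv); 34:C/G (Tv).
Of the 12 differences, 5 transitions and 7 transversions over 46 sites: P = 5/46 = 0.108696, Q = 7/46 = 0.152174.
d = −0.5·ln(0.630434) − 0.25·ln(0.695652) = −0.5·(-0.461347) − 0.25·(-0.362906) = 0.3214.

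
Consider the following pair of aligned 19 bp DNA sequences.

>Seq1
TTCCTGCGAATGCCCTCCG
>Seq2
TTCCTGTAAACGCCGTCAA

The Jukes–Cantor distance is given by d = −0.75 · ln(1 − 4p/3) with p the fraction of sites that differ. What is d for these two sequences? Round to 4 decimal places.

0.4099

Differing sites — 7:C/T; 8:G/A; 11:T/C; 15:C/G; 18:C/A; 19:G/A.
p = 6/19 = 0.315789.
d = −0.75 · ln(1 − (4/3)·0.315789) = −0.75 · ln(0.578948) = −0.75 · (-0.546543) = 0.4099.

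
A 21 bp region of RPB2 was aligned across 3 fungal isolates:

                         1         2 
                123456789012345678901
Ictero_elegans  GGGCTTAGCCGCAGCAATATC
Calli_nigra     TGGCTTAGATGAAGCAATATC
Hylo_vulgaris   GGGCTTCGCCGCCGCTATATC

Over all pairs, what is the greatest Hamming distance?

Pairwise Hamming distances:
  Ictero_elegans vs Calli_nigra: 4
  Ictero_elegans vs Hylo_vulgaris: 3
  Calli_nigra vs Hylo_vulgaris: 7
The largest is 7, between Calli_nigra and Hylo_vulgaris.

7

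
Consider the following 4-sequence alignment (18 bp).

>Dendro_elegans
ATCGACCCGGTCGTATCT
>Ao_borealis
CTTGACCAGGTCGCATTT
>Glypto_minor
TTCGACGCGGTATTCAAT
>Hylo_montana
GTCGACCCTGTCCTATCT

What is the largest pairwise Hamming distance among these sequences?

Pairwise Hamming distances:
  Dendro_elegans vs Ao_borealis: 5
  Dendro_elegans vs Glypto_minor: 7
  Dendro_elegans vs Hylo_montana: 3
  Ao_borealis vs Glypto_minor: 10
  Ao_borealis vs Hylo_montana: 7
  Glypto_minor vs Hylo_montana: 8
The largest is 10, between Ao_borealis and Glypto_minor.

10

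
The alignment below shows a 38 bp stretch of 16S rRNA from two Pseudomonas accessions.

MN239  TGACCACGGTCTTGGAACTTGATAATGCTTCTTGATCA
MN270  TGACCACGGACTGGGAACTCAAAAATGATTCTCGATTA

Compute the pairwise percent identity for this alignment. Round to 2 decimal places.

The sequences differ at positions 10 (T/A), 13 (T/G), 20 (T/C), 21 (G/A), 23 (T/A), 28 (C/A), 33 (T/C), 37 (C/T).
30 of the 38 sites match, so the percent identity is 30/38 × 100 = 78.95%.

78.95%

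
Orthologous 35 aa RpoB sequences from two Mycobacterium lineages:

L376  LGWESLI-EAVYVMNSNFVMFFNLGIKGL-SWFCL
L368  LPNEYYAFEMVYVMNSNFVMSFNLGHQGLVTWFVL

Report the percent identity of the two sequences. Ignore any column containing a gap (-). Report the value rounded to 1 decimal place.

66.7%

Excluding the 2 gap columns leaves 33 comparable sites.
Mismatches occur at site 2 (G↔P), site 3 (W↔N), site 5 (S↔Y), site 6 (L↔Y), site 7 (I↔A), site 10 (A↔M), site 21 (F↔S), site 26 (I↔H), site 27 (K↔Q), site 31 (S↔T), site 34 (C↔V).
22 of the 33 comparable sites match, so the percent identity is 22/33 × 100 = 66.7%.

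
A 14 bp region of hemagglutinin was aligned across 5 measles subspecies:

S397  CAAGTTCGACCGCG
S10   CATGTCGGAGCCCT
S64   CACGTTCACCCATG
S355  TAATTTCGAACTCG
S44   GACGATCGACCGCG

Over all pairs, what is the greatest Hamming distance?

Pairwise Hamming distances:
  S397 vs S10: 6
  S397 vs S64: 5
  S397 vs S355: 4
  S397 vs S44: 3
  S10 vs S64: 9
  S10 vs S355: 8
  S10 vs S44: 8
  S64 vs S355: 8
  S64 vs S44: 6
  S355 vs S44: 6
The largest is 9, between S10 and S64.

9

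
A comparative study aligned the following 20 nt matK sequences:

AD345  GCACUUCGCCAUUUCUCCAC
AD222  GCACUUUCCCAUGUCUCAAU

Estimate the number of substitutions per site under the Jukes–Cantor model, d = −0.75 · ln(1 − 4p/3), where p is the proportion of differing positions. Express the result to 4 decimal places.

Mismatches occur at site 7 (C↔U), site 8 (G↔C), site 13 (U↔G), site 18 (C↔A), site 20 (C↔U).
p = 5/20 = 0.250000.
d = −0.75 · ln(1 − (4/3)·0.250000) = −0.75 · ln(0.666667) = −0.75 · (-0.405465) = 0.3041.

0.3041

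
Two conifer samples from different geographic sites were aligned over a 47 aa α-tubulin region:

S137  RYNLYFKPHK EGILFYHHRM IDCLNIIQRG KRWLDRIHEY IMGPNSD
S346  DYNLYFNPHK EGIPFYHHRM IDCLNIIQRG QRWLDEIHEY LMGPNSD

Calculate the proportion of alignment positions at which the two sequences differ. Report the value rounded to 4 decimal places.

0.1277

The sequences differ at positions 1 (R/D), 7 (K/N), 14 (L/P), 31 (K/Q), 36 (R/E), 41 (I/L).
There are 6 differences over 47 sites, so p = 6/47 = 0.1277.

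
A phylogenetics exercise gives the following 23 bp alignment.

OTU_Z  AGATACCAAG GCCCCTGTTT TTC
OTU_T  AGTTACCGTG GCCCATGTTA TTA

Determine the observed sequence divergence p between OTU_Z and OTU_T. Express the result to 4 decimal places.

The sequences differ at positions 3 (A/T), 8 (A/G), 9 (A/T), 15 (C/A), 20 (T/A), 23 (C/A).
There are 6 differences over 23 sites, so p = 6/23 = 0.2609.

0.2609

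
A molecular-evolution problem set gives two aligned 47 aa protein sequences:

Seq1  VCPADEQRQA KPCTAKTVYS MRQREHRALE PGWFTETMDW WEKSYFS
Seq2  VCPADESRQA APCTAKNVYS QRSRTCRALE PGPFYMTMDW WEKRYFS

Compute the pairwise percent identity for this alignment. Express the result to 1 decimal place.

The sequences differ at positions 7 (Q/S), 11 (K/A), 17 (T/N), 21 (M/Q), 23 (Q/S), 25 (E/T), 26 (H/C), 33 (W/P), 35 (T/Y), 36 (E/M), 44 (S/R).
36 of the 47 sites match, so the percent identity is 36/47 × 100 = 76.6%.

76.6%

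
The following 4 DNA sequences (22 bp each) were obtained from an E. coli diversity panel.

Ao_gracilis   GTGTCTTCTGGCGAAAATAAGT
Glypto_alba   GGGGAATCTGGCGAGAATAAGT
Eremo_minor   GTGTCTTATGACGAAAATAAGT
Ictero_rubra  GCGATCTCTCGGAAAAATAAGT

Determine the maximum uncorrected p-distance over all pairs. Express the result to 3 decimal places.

Pairwise Hamming distances:
  Ao_gracilis vs Glypto_alba: 5
  Ao_gracilis vs Eremo_minor: 2
  Ao_gracilis vs Ictero_rubra: 7
  Glypto_alba vs Eremo_minor: 7
  Glypto_alba vs Ictero_rubra: 8
  Eremo_minor vs Ictero_rubra: 9
The largest is 9 mismatches, between Eremo_minor and Ictero_rubra; p = 9/22 = 0.409.

0.409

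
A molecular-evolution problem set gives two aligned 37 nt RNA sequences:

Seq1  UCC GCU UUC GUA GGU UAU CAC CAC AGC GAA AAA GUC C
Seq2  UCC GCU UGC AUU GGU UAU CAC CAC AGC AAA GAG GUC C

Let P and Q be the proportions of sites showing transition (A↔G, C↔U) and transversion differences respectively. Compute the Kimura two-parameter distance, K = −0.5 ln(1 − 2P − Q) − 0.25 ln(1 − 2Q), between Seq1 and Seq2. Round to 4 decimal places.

0.1861

Differing sites — 8:U/G (Tv); 10:G/A (Ti); 12:A/U (Tv); 28:G/A (Ti); 31:A/G (Ti); 33:A/G (Ti).
Of the 6 differences, 4 transitions and 2 transversions over 37 sites: P = 4/37 = 0.108108, Q = 2/37 = 0.054054.
d = −0.5·ln(0.729730) − 0.25·ln(0.891892) = −0.5·(-0.315081) − 0.25·(-0.114410) = 0.1861.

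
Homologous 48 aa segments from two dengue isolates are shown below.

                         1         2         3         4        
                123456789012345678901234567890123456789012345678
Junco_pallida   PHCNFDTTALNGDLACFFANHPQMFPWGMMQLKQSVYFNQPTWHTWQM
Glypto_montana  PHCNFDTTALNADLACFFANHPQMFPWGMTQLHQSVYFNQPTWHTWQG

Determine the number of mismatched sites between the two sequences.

4

The sequences differ at positions 12 (G/A), 30 (M/T), 33 (K/H), 48 (M/G).
That gives 4 mismatches out of 48 aligned sites, so the Hamming distance is 4.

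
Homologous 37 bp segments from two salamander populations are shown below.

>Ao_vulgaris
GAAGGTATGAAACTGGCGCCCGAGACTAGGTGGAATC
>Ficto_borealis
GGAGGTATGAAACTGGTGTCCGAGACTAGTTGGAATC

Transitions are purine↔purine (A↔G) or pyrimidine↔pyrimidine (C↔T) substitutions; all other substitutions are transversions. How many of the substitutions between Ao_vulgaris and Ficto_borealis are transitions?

Mismatches occur at site 2 (A→G, transition), site 17 (C→T, transition), site 19 (C→T, transition), site 30 (G→T, transversion).
Of the 4 differences, 3 transitions and 1 transversion, so the answer is 3.

3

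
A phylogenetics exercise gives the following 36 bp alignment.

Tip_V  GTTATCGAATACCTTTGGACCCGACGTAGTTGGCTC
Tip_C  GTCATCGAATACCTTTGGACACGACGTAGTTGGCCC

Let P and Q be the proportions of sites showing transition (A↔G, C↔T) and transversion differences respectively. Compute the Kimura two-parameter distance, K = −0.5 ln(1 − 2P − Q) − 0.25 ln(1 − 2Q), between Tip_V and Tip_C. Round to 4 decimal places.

The sequences differ at positions 3 (T/C, transition), 21 (C/A, transversion), 35 (T/C, transition).
Of the 3 differences, 2 transitions and 1 transversion over 36 sites: P = 2/36 = 0.055556, Q = 1/36 = 0.027778.
d = −0.5·ln(0.861110) − 0.25·ln(0.944444) = −0.5·(-0.149533) − 0.25·(-0.057159) = 0.0891.

0.0891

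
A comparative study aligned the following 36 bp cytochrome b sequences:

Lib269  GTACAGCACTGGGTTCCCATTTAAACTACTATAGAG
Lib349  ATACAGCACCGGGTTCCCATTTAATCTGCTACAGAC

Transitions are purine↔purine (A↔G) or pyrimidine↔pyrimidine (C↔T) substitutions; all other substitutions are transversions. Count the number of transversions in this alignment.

The sequences differ at positions 1 (G/A, transition), 10 (T/C, transition), 25 (A/T, transversion), 28 (A/G, transition), 32 (T/C, transition), 36 (G/C, transversion).
Of the 6 differences, 4 transitions and 2 transversions, so the answer is 2.

2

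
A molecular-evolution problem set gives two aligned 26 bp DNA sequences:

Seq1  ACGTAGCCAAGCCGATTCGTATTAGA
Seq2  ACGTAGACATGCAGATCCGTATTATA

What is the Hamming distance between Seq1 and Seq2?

Mismatches occur at site 7 (C↔A), site 10 (A↔T), site 13 (C↔A), site 17 (T↔C), site 25 (G↔T).
That gives 5 mismatches out of 26 aligned sites, so the Hamming distance is 5.

5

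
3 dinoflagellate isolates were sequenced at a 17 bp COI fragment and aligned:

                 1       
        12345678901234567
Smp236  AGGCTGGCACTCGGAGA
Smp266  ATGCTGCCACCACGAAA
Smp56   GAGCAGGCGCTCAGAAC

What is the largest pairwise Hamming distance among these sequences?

Pairwise Hamming distances:
  Smp236 vs Smp266: 6
  Smp236 vs Smp56: 7
  Smp266 vs Smp56: 9
The largest is 9, between Smp266 and Smp56.

9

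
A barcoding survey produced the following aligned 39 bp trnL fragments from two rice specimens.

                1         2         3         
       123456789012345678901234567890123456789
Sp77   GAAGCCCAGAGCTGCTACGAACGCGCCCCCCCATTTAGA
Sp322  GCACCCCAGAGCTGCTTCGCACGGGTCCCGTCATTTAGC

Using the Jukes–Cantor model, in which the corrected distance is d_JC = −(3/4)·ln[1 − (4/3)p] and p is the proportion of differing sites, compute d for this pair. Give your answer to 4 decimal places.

The sequences differ at positions 2 (A/C), 4 (G/C), 17 (A/T), 20 (A/C), 24 (C/G), 26 (C/T), 30 (C/G), 31 (C/T), 39 (A/C).
p = 9/39 = 0.230769.
d = −0.75 · ln(1 − (4/3)·0.230769) = −0.75 · ln(0.692308) = −0.75 · (-0.367724) = 0.2758.

0.2758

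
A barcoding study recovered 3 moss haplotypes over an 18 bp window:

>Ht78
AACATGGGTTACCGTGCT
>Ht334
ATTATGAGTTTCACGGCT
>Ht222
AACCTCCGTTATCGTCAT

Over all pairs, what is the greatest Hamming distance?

12

Pairwise Hamming distances:
  Ht78 vs Ht334: 7
  Ht78 vs Ht222: 6
  Ht334 vs Ht222: 12
The largest is 12, between Ht334 and Ht222.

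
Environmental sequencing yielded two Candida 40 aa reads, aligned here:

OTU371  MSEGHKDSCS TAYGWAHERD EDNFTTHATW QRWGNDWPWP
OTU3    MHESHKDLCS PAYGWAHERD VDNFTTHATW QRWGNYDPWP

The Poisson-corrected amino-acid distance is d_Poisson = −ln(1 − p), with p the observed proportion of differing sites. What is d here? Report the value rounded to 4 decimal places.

Mismatches occur at site 2 (S/H), site 4 (G/S), site 8 (S/L), site 11 (T/P), site 21 (E/V), site 36 (D/Y), site 37 (W/D).
p = 7/40 = 0.175000.
d = −ln(1 − 0.175000) = −ln(0.825000) = 0.1924.

0.1924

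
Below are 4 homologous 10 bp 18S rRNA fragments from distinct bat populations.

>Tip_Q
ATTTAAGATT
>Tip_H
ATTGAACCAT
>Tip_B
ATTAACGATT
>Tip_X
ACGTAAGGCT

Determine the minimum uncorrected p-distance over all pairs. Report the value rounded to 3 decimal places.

Pairwise Hamming distances:
  Tip_Q vs Tip_H: 4
  Tip_Q vs Tip_B: 2
  Tip_Q vs Tip_X: 4
  Tip_H vs Tip_B: 5
  Tip_H vs Tip_X: 6
  Tip_B vs Tip_X: 6
The smallest is 2 mismatches, between Tip_Q and Tip_B; p = 2/10 = 0.200.

0.200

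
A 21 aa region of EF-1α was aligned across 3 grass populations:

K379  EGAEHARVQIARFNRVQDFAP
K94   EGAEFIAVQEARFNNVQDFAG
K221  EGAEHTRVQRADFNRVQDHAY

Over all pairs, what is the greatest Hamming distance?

8

Pairwise Hamming distances:
  K379 vs K94: 6
  K379 vs K221: 5
  K94 vs K221: 8
The largest is 8, between K94 and K221.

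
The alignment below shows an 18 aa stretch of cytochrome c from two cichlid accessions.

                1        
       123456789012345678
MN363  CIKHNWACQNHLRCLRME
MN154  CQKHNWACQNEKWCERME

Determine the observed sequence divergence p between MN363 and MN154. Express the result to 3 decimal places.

Mismatches occur at site 2 (I↔Q), site 11 (H↔E), site 12 (L↔K), site 13 (R↔W), site 15 (L↔E).
There are 5 differences over 18 sites, so p = 5/18 = 0.278.

0.278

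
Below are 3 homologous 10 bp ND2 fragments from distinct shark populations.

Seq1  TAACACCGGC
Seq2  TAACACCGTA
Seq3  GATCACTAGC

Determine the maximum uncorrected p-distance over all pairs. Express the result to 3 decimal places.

0.600

Pairwise Hamming distances:
  Seq1 vs Seq2: 2
  Seq1 vs Seq3: 4
  Seq2 vs Seq3: 6
The largest is 6 mismatches, between Seq2 and Seq3; p = 6/10 = 0.600.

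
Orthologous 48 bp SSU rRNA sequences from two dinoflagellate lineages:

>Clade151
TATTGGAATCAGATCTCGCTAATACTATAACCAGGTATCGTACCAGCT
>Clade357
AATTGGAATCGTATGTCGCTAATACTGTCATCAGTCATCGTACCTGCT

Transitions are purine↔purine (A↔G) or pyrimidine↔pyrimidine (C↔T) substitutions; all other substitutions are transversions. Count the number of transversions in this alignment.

The sequences differ at positions 1 (T/A, transversion), 11 (A/G, transition), 12 (G/T, transversion), 15 (C/G, transversion), 27 (A/G, transition), 29 (A/C, transversion), 31 (C/T, transition), 35 (G/T, transversion), 36 (T/C, transition), 45 (A/T, transversion).
Of the 10 differences, 4 transitions and 6 transversions, so the answer is 6.

6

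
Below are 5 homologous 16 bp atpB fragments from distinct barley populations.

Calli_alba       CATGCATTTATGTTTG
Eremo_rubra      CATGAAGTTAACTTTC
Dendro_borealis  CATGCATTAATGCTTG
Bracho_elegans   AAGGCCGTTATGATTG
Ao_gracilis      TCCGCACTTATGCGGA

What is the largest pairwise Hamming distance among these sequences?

Pairwise Hamming distances:
  Calli_alba vs Eremo_rubra: 5
  Calli_alba vs Dendro_borealis: 2
  Calli_alba vs Bracho_elegans: 5
  Calli_alba vs Ao_gracilis: 8
  Eremo_rubra vs Dendro_borealis: 7
  Eremo_rubra vs Bracho_elegans: 8
  Eremo_rubra vs Ao_gracilis: 11
  Dendro_borealis vs Bracho_elegans: 6
  Dendro_borealis vs Ao_gracilis: 8
  Bracho_elegans vs Ao_gracilis: 9
The largest is 11, between Eremo_rubra and Ao_gracilis.

11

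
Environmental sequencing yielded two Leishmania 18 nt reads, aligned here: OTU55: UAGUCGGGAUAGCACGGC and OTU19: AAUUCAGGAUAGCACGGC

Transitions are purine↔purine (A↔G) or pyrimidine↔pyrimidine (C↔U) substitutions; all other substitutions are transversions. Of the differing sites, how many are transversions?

2

Differing sites — 1:U/A (Tv); 3:G/U (Tv); 6:G/A (Ti).
Of the 3 differences, 1 transition and 2 transversions, so the answer is 2.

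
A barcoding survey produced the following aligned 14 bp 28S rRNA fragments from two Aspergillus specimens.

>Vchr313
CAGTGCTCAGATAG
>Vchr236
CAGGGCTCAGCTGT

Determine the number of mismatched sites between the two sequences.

4

The sequences differ at positions 4 (T/G), 11 (A/C), 13 (A/G), 14 (G/T).
That gives 4 mismatches out of 14 aligned sites, so the Hamming distance is 4.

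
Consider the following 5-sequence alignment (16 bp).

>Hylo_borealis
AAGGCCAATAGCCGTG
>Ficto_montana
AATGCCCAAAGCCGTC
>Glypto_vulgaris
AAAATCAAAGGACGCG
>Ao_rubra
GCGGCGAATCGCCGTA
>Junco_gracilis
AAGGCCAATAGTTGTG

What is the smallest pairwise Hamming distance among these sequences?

Pairwise Hamming distances:
  Hylo_borealis vs Ficto_montana: 4
  Hylo_borealis vs Glypto_vulgaris: 7
  Hylo_borealis vs Ao_rubra: 5
  Hylo_borealis vs Junco_gracilis: 2
  Ficto_montana vs Glypto_vulgaris: 8
  Ficto_montana vs Ao_rubra: 8
  Ficto_montana vs Junco_gracilis: 6
  Glypto_vulgaris vs Ao_rubra: 11
  Glypto_vulgaris vs Junco_gracilis: 8
  Ao_rubra vs Junco_gracilis: 7
The smallest is 2, between Hylo_borealis and Junco_gracilis.

2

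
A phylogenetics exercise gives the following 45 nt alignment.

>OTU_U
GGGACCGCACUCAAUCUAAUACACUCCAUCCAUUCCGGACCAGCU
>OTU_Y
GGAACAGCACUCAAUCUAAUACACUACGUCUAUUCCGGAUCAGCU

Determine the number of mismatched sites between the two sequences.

6

Mismatches occur at site 3 (G→A), site 6 (C→A), site 26 (C→A), site 28 (A→G), site 31 (C→U), site 40 (C→U).
That gives 6 mismatches out of 45 aligned sites, so the Hamming distance is 6.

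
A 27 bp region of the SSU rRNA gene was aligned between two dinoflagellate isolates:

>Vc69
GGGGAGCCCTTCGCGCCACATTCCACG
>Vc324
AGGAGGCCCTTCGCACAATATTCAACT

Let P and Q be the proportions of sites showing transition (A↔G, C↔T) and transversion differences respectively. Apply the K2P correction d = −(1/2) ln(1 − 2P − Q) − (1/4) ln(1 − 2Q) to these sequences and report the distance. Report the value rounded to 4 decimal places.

0.3912

Differing sites — 1:G/A (Ti); 4:G/A (Ti); 5:A/G (Ti); 15:G/A (Ti); 17:C/A (Tv); 19:C/T (Ti); 24:C/A (Tv); 27:G/T (Tv).
Of the 8 differences, 5 transitions and 3 transversions over 27 sites: P = 5/27 = 0.185185, Q = 3/27 = 0.111111.
d = −0.5·ln(0.518519) − 0.25·ln(0.777778) = −0.5·(-0.656779) − 0.25·(-0.251314) = 0.3912.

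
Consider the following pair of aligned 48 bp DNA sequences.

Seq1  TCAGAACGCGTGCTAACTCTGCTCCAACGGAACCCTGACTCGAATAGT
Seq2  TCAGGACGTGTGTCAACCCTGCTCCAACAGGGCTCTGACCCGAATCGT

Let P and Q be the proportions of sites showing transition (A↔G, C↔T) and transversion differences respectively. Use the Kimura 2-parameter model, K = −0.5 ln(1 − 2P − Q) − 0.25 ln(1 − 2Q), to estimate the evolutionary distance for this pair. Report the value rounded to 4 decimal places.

Mismatches occur at site 5 (A→G, transition), site 9 (C→T, transition), site 13 (C→T, transition), site 14 (T→C, transition), site 18 (T→C, transition), site 29 (G→A, transition), site 31 (A→G, transition), site 32 (A→G, transition), site 34 (C→T, transition), site 40 (T→C, transition), site 46 (A→C, transversion).
Of the 11 differences, 10 transitions and 1 transversion over 48 sites: P = 10/48 = 0.208333, Q = 1/48 = 0.020833.
d = −0.5·ln(0.562501) − 0.25·ln(0.958334) = −0.5·(-0.575362) − 0.25·(-0.042559) = 0.2983.

0.2983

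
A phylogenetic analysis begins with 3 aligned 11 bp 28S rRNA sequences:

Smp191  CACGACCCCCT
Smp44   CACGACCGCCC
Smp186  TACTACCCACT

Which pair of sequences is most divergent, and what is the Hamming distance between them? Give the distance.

Pairwise Hamming distances:
  Smp191 vs Smp44: 2
  Smp191 vs Smp186: 3
  Smp44 vs Smp186: 5
The largest is 5, between Smp44 and Smp186.

5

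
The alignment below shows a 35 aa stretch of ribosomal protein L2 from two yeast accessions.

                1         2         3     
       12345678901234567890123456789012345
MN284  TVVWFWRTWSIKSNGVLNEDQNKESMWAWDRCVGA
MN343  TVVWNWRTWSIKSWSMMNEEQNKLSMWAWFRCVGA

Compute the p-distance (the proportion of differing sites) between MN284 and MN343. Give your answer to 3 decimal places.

0.229

Differing sites — 5:F/N; 14:N/W; 15:G/S; 16:V/M; 17:L/M; 20:D/E; 24:E/L; 30:D/F.
There are 8 differences over 35 sites, so p = 8/35 = 0.229.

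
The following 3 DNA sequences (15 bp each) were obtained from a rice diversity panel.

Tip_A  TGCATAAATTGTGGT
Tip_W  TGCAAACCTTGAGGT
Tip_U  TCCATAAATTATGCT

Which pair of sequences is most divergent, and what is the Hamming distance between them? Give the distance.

7

Pairwise Hamming distances:
  Tip_A vs Tip_W: 4
  Tip_A vs Tip_U: 3
  Tip_W vs Tip_U: 7
The largest is 7, between Tip_W and Tip_U.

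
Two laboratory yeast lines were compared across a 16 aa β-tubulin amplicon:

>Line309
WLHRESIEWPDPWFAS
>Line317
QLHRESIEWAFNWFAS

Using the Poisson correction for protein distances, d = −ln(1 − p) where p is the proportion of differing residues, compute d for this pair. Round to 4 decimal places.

0.2877

The sequences differ at positions 1 (W/Q), 10 (P/A), 11 (D/F), 12 (P/N).
p = 4/16 = 0.250000.
d = −ln(1 − 0.250000) = −ln(0.750000) = 0.2877.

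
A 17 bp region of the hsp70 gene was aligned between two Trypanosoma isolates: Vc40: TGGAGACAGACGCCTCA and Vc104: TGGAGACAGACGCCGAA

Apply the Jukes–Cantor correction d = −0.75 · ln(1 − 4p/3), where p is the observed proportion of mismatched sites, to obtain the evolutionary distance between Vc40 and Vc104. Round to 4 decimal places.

0.1280

The sequences differ at positions 15 (T/G), 16 (C/A).
p = 2/17 = 0.117647.
d = −0.75 · ln(1 − (4/3)·0.117647) = −0.75 · ln(0.843137) = −0.75 · (-0.170626) = 0.1280.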